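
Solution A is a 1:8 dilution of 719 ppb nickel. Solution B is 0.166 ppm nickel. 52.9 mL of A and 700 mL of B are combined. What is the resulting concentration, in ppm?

C_A = 719 ppb / 8 = 89.9 ppb.
C_B = 0.166 ppm = 166 ppb.
C_mix = (C_A·V_A + C_B·V_B)/(V_A + V_B) = (89.9×52.9 + 166×700) / 752.9 = 161 ppb = 0.161 ppm.

0.161 ppm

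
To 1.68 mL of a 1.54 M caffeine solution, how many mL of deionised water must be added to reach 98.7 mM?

24.5 mL

98.7 mM = 0.0987 M.
V₂ = C₁V₁/C₂ = 1.54 × 1.68 / 0.0987 = 26.2 mL.
Diluent to add = V₂ − V₁ = 26.2 − 1.68 = 24.5 mL.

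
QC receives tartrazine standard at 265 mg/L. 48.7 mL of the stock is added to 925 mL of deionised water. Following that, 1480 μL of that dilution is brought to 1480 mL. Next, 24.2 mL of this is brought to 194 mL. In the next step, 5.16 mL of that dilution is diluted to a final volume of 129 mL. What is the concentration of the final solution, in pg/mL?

66.1 pg/mL

Overall dilution factor = 19.99 × 1000 × 8.017 × 25 = 4.01 × 10⁶.
265 mg/L / 4.01 × 10⁶ = 6.61 × 10⁻⁵ mg/L = 66.1 pg/mL.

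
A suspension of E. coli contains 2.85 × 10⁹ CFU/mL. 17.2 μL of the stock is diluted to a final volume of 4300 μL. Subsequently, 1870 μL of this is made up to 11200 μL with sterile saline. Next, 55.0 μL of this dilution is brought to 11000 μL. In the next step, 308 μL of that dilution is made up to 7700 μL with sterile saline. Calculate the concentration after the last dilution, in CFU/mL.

Overall dilution factor = 250 × 5.989 × 200 × 25 = 7.49 × 10⁶.
2.85 × 10⁹ CFU/mL / 7.49 × 10⁶ = 381 CFU/mL.

381 CFU/mL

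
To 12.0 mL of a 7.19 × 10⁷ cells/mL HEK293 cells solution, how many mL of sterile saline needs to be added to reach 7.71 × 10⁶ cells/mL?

99.9 mL

V₂ = C₁V₁/C₂ = 7.19 × 10⁷ × 12.0 / 7.71 × 10⁶ = 112 mL.
Diluent to add = V₂ − V₁ = 112 − 12.0 = 99.9 mL.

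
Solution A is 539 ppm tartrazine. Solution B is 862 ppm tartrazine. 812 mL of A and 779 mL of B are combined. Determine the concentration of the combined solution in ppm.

697 ppm

C_mix = (C_A·V_A + C_B·V_B)/(V_A + V_B) = (539×812 + 862×779) / 1591 = 697 ppm.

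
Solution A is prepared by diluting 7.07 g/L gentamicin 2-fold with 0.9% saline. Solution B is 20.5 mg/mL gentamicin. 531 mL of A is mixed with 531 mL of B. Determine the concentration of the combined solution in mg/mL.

12.0 mg/mL

C_A = 7.07 g/L / 2 = 3.54 g/L.
C_B = 20.5 mg/mL = 20.5 g/L.
C_mix = (C_A·V_A + C_B·V_B)/(V_A + V_B) = (3.54×531 + 20.5×531) / 1062 = 12.0 g/L = 12.0 mg/mL.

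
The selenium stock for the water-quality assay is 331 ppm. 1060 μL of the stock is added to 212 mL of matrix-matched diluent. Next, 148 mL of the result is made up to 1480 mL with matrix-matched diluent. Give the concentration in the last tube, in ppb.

165 ppb

Overall dilution factor = 201 × 10 = 2010.
331 ppm / 2010 = 0.165 ppm = 165 ppb.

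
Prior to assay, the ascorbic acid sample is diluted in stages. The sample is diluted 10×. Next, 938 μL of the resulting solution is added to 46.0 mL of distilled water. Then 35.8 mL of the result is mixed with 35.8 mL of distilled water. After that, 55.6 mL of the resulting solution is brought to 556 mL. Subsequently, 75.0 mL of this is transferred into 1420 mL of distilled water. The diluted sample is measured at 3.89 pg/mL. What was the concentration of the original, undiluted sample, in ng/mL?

776 ng/mL

Overall dilution factor = 10 × 50.04 × 2 × 10 × 19.93 = 1.99 × 10⁵.
Original = 3.89 pg/mL × 1.99 × 10⁵ = 7.76 × 10⁵ pg/mL = 776 ng/mL.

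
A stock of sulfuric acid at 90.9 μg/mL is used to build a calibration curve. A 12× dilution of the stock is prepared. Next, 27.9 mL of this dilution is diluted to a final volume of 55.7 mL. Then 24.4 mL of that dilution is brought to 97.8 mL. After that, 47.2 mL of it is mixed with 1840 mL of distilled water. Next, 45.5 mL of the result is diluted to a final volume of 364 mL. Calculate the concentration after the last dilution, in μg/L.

2.96 μg/L

Overall dilution factor = 12 × 1.996 × 4.008 × 39.98 × 8 = 3.07 × 10⁴.
90.9 μg/mL / 3.07 × 10⁴ = 2.96 × 10⁻³ μg/mL = 2.96 μg/L.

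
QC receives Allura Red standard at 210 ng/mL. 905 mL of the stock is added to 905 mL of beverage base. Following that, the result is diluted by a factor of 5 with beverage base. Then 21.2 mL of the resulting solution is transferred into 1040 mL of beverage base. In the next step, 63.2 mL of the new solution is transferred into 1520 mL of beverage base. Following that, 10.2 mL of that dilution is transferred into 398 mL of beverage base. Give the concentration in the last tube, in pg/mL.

Overall dilution factor = 2 × 5 × 50.06 × 25.05 × 40.02 = 5.02 × 10⁵.
210 ng/mL / 5.02 × 10⁵ = 4.18 × 10⁻⁴ ng/mL = 0.418 pg/mL.

0.418 pg/mL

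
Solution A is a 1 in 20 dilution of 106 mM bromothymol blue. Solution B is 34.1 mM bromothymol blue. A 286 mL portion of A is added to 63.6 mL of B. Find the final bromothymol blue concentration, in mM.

C_A = 106 mM / 20 = 5.30 mM.
C_mix = (C_A·V_A + C_B·V_B)/(V_A + V_B) = (5.30×286 + 34.1×63.6) / 349.6 = 10.5 mM.

10.5 mM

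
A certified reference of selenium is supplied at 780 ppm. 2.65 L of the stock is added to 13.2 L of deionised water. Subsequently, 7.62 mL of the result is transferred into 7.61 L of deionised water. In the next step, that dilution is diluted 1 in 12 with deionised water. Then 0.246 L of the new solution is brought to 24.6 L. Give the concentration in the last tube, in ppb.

0.109 ppb

Overall dilution factor = 5.981 × 999.7 × 12 × 100 = 7.18 × 10⁶.
780 ppm / 7.18 × 10⁶ = 1.09 × 10⁻⁴ ppm = 0.109 ppb.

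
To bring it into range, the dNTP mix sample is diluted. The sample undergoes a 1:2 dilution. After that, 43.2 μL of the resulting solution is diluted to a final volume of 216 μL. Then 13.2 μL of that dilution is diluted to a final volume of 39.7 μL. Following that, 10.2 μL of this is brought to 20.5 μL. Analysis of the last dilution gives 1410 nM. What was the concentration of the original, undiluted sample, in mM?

0.0852 mM

Overall dilution factor = 2 × 5 × 3.008 × 2.010 = 60.4.
Original = 1410 nM × 60.4 = 8.52 × 10⁴ nM = 0.0852 mM.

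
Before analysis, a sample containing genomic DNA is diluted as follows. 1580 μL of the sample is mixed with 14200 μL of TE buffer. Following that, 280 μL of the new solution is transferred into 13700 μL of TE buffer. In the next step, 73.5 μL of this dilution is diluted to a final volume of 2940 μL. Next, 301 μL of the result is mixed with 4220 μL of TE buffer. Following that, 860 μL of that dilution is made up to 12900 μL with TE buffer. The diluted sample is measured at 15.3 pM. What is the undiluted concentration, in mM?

Overall dilution factor = 9.987 × 49.93 × 40 × 15.02 × 15 = 4.49 × 10⁶.
Original = 15.3 pM × 4.49 × 10⁶ = 6.88 × 10⁷ pM = 0.0688 mM.

0.0688 mM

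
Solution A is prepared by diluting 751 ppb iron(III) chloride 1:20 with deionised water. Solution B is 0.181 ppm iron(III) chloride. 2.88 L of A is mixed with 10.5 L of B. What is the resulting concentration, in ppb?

C_A = 751 ppb / 20 = 37.5 ppb.
C_B = 0.181 ppm = 181 ppb.
C_mix = (C_A·V_A + C_B·V_B)/(V_A + V_B) = (37.5×2.88 + 181×10.5) / 13.38 = 150 ppb.

150 ppb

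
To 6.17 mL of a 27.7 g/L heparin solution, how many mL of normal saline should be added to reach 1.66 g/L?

96.8 mL

V₂ = C₁V₁/C₂ = 27.7 × 6.17 / 1.66 = 103 mL.
Diluent to add = V₂ − V₁ = 103 − 6.17 = 96.8 mL.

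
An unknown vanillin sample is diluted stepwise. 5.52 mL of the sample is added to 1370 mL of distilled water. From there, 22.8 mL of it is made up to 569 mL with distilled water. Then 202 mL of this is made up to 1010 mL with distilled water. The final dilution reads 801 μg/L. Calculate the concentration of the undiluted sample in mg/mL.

Overall dilution factor = 249.2 × 24.96 × 5 = 3.11 × 10⁴.
Original = 801 μg/L × 3.11 × 10⁴ = 2.49 × 10⁷ μg/L = 24.9 mg/mL.

24.9 mg/mL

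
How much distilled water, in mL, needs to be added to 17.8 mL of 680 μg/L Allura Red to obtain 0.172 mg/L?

0.172 mg/L = 172 μg/L.
V₂ = C₁V₁/C₂ = 680 × 17.8 / 172 = 70.4 mL.
Diluent to add = V₂ − V₁ = 70.4 − 17.8 = 52.6 mL.

52.6 mL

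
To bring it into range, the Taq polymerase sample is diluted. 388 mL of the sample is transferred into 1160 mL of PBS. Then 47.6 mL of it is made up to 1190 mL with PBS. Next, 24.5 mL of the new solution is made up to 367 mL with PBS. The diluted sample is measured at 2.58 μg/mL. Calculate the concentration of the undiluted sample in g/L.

3.85 g/L

Overall dilution factor = 3.990 × 25 × 14.98 = 1494.
Original = 2.58 μg/mL × 1494 = 3855 μg/mL = 3.85 g/L.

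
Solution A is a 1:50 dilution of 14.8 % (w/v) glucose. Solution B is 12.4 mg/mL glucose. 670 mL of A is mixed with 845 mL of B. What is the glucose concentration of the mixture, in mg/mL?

C_A = 14.8 % (w/v) / 50 = 0.296 % (w/v).
C_B = 12.4 mg/mL = 1.24 % (w/v).
C_mix = (C_A·V_A + C_B·V_B)/(V_A + V_B) = (0.296×670 + 1.24×845) / 1515 = 0.823 % (w/v) = 8.23 mg/mL.

8.23 mg/mL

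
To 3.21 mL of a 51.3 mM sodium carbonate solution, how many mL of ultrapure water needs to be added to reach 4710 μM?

31.8 mL

4710 μM = 4.71 mM.
V₂ = C₁V₁/C₂ = 51.3 × 3.21 / 4.71 = 35.0 mL.
Diluent to add = V₂ − V₁ = 35.0 − 3.21 = 31.8 mL.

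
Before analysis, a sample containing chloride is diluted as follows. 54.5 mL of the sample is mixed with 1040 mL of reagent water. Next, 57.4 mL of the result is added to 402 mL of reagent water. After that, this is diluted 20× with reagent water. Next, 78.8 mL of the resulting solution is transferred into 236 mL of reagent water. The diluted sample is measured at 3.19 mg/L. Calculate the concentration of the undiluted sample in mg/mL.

41.0 mg/mL

Overall dilution factor = 20.08 × 8.003 × 20 × 3.995 = 1.28 × 10⁴.
Original = 3.19 mg/L × 1.28 × 10⁴ = 4.10 × 10⁴ mg/L = 41.0 mg/mL.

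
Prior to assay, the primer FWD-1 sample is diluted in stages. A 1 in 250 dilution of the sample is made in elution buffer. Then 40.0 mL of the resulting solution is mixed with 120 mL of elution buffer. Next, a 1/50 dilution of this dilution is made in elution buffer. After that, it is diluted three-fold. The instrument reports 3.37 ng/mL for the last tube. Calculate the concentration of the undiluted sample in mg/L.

505 mg/L

Overall dilution factor = 250 × 4 × 50 × 3 = 1.50 × 10⁵.
Original = 3.37 ng/mL × 1.50 × 10⁵ = 5.05 × 10⁵ ng/mL = 505 mg/L.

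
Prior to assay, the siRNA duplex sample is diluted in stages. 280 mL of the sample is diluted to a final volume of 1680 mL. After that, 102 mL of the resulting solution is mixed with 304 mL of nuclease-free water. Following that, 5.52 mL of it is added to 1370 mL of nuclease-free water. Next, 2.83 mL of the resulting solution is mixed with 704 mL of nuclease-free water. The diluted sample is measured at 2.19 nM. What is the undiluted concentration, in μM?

Overall dilution factor = 6 × 3.980 × 249.2 × 249.8 = 1.49 × 10⁶.
Original = 2.19 nM × 1.49 × 10⁶ = 3.26 × 10⁶ nM = 3260 μM.

3260 μM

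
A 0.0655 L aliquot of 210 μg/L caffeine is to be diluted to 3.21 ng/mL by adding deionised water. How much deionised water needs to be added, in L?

3.21 ng/mL = 3.21 μg/L.
V₂ = C₁V₁/C₂ = 210 × 0.0655 / 3.21 = 4.29 L.
Diluent to add = V₂ − V₁ = 4.29 − 0.0655 = 4.22 L.

4.22 L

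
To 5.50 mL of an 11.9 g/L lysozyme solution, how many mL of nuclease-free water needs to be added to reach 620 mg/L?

620 mg/L = 0.620 g/L.
V₂ = C₁V₁/C₂ = 11.9 × 5.50 / 0.620 = 106 mL.
Diluent to add = V₂ − V₁ = 106 − 5.50 = 100 mL.

100 mL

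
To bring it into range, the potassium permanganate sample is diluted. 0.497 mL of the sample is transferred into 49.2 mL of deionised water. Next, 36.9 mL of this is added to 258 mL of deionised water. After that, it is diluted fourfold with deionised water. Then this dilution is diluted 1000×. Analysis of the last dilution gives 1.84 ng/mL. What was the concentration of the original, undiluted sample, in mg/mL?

Overall dilution factor = 99.99 × 7.992 × 4 × 1000 = 3.20 × 10⁶.
Original = 1.84 ng/mL × 3.20 × 10⁶ = 5.88 × 10⁶ ng/mL = 5.88 mg/mL.

5.88 mg/mL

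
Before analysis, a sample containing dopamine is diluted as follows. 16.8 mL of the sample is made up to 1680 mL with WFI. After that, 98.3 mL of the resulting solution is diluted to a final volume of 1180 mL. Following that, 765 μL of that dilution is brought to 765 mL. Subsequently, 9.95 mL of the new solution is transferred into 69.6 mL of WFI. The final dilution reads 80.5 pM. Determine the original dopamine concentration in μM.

Overall dilution factor = 100 × 12.00 × 1000 × 7.995 = 9.60 × 10⁶.
Original = 80.5 pM × 9.60 × 10⁶ = 7.73 × 10⁸ pM = 773 μM.

773 μM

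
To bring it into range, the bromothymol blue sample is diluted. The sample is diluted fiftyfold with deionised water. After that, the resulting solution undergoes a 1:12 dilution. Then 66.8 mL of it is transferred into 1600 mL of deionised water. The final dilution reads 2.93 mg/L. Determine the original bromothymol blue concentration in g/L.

43.9 g/L

Overall dilution factor = 50 × 12 × 24.95 = 1.50 × 10⁴.
Original = 2.93 mg/L × 1.50 × 10⁴ = 4.39 × 10⁴ mg/L = 43.9 g/L.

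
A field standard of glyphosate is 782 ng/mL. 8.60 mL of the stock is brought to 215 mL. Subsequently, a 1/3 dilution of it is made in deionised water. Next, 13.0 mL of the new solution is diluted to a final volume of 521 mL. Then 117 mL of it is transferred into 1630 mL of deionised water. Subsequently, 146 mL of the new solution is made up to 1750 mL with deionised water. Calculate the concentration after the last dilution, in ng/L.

Overall dilution factor = 25 × 3 × 40.08 × 14.93 × 11.99 = 5.38 × 10⁵.
782 ng/mL / 5.38 × 10⁵ = 1.45 × 10⁻³ ng/mL = 1.45 ng/L.

1.45 ng/L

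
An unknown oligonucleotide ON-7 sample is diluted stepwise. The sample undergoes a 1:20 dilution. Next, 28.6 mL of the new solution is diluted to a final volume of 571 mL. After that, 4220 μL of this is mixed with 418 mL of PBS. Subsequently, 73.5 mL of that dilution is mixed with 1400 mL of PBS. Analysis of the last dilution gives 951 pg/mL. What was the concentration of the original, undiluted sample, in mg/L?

Overall dilution factor = 20 × 19.97 × 100.1 × 20.05 = 8.01 × 10⁵.
Original = 951 pg/mL × 8.01 × 10⁵ = 7.62 × 10⁸ pg/mL = 762 mg/L.

762 mg/L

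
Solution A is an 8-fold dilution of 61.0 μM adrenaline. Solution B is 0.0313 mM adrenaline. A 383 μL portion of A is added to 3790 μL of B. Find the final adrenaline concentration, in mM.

C_A = 61.0 μM / 8 = 7.62 μM.
C_B = 0.0313 mM = 31.3 μM.
C_mix = (C_A·V_A + C_B·V_B)/(V_A + V_B) = (7.62×383 + 31.3×3790) / 4173 = 29.1 μM = 0.0291 mM.

0.0291 mM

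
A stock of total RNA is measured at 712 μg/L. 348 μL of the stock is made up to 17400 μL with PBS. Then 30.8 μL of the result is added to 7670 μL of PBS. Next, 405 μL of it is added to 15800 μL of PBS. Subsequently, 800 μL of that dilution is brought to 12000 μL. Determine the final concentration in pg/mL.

0.0949 pg/mL

Overall dilution factor = 50 × 250.0 × 40.01 × 15 = 7.50 × 10⁶.
712 μg/L / 7.50 × 10⁶ = 9.49 × 10⁻⁵ μg/L = 0.0949 pg/mL.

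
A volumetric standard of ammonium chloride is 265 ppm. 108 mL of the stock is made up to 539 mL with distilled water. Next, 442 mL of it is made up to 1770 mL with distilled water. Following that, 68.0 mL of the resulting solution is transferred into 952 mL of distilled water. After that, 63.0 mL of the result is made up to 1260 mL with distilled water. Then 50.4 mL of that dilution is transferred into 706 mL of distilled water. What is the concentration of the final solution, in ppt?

Overall dilution factor = 4.991 × 4.005 × 15 × 20 × 15.01 = 9.00 × 10⁴.
265 ppm / 9.00 × 10⁴ = 2.95 × 10⁻³ ppm = 2950 ppt.

2950 ppt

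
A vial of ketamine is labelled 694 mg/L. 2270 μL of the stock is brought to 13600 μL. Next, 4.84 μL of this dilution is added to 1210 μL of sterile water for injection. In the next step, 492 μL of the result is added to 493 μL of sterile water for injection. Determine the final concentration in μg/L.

231 μg/L

Overall dilution factor = 5.991 × 251 × 2.002 = 3011.
694 mg/L / 3011 = 0.231 mg/L = 231 μg/L.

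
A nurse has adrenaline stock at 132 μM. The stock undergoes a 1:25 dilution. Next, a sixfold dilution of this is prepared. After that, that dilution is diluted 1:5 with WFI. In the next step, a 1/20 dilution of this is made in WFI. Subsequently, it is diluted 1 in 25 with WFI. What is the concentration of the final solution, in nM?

0.352 nM

Overall dilution factor = 25 × 6 × 5 × 20 × 25 = 3.75 × 10⁵.
132 μM / 3.75 × 10⁵ = 3.52 × 10⁻⁴ μM = 0.352 nM.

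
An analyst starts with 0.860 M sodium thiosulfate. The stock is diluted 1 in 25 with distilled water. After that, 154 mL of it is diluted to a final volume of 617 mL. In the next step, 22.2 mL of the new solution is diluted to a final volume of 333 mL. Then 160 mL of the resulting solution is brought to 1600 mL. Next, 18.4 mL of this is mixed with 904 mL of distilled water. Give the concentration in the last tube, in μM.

Overall dilution factor = 25 × 4.006 × 15 × 10 × 50.13 = 7.53 × 10⁵.
0.860 M / 7.53 × 10⁵ = 1.14 × 10⁻⁶ M = 1.14 μM.

1.14 μM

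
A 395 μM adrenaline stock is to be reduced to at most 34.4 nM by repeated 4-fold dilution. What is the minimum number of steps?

7

Need 4ⁿ ≥ 1.15 × 10⁴, so n ≥ log(1.15 × 10⁴)/log(4) = 6.74.
Minimum whole steps: n = 7.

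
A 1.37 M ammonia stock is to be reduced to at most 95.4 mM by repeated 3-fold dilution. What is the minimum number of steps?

Need 3ⁿ ≥ 14.4, so n ≥ log(14.4)/log(3) = 2.43.
Minimum whole steps: n = 3.

3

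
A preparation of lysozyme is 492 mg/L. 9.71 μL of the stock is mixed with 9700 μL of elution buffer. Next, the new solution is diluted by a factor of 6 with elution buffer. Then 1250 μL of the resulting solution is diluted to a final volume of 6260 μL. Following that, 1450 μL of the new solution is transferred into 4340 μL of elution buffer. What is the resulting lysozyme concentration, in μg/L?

4.10 μg/L

Overall dilution factor = 1000.0 × 6 × 5.008 × 3.993 = 1.20 × 10⁵.
492 mg/L / 1.20 × 10⁵ = 4.10 × 10⁻³ mg/L = 4.10 μg/L.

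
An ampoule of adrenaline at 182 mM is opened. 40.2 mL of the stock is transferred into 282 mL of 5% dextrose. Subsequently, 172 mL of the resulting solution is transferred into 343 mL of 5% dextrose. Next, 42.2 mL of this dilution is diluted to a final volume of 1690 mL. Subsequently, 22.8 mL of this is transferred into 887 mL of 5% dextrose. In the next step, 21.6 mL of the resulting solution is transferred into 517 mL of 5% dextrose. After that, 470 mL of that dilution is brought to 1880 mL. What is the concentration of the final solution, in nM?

Overall dilution factor = 8.015 × 2.994 × 40.05 × 39.90 × 24.94 × 4 = 3.83 × 10⁶.
182 mM / 3.83 × 10⁶ = 4.76 × 10⁻⁵ mM = 47.6 nM.

47.6 nM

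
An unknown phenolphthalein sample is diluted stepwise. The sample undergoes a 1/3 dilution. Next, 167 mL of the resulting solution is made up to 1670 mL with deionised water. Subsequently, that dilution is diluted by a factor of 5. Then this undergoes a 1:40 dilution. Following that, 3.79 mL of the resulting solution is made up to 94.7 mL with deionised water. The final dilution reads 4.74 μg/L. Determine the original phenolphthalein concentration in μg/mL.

711 μg/mL

Overall dilution factor = 3 × 10 × 5 × 40 × 24.99 = 1.50 × 10⁵.
Original = 4.74 μg/L × 1.50 × 10⁵ = 7.11 × 10⁵ μg/L = 711 μg/mL.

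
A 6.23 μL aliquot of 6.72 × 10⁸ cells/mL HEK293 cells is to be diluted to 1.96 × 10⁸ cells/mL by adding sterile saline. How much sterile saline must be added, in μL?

V₂ = C₁V₁/C₂ = 6.72 × 10⁸ × 6.23 / 1.96 × 10⁸ = 21.4 μL.
Diluent to add = V₂ − V₁ = 21.4 − 6.23 = 15.1 μL.

15.1 μL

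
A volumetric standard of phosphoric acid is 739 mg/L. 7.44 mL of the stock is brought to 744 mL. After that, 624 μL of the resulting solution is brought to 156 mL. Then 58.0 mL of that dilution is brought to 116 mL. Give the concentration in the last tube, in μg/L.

Overall dilution factor = 100 × 250 × 2 = 5.00 × 10⁴.
739 mg/L / 5.00 × 10⁴ = 0.0148 mg/L = 14.8 μg/L.

14.8 μg/L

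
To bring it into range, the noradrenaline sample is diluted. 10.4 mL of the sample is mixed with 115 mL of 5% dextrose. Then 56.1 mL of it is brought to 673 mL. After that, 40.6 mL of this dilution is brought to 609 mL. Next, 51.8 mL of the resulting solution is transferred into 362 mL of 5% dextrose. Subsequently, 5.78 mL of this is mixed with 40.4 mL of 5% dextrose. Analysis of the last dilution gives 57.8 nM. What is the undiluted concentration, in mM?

Overall dilution factor = 12.06 × 12.00 × 15 × 7.988 × 7.990 = 1.38 × 10⁵.
Original = 57.8 nM × 1.38 × 10⁵ = 8.00 × 10⁶ nM = 8.00 mM.

8.00 mM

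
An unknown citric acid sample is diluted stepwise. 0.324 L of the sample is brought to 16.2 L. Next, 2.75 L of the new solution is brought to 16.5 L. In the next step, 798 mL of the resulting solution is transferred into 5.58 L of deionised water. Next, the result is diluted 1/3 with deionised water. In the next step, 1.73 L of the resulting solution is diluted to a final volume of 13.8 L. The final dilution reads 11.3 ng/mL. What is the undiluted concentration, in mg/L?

648 mg/L

Overall dilution factor = 50 × 6 × 7.992 × 3 × 7.977 = 5.74 × 10⁴.
Original = 11.3 ng/mL × 5.74 × 10⁴ = 6.48 × 10⁵ ng/mL = 648 mg/L.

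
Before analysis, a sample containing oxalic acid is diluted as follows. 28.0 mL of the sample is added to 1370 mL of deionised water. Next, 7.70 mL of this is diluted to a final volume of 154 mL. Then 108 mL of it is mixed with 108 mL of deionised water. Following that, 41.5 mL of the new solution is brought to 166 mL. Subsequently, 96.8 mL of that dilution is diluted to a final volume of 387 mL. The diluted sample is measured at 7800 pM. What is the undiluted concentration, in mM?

0.249 mM

Overall dilution factor = 49.93 × 20 × 2 × 4 × 3.998 = 3.19 × 10⁴.
Original = 7800 pM × 3.19 × 10⁴ = 2.49 × 10⁸ pM = 0.249 mM.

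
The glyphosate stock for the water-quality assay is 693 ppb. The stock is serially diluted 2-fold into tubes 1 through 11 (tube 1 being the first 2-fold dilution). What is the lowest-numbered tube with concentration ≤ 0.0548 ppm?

Tube n has concentration 693 ppb / 2ⁿ.
Need 2ⁿ ≥ 693 ppb / 0.0548 ppm = 12.6, so n ≥ 3.66.
First such tube: n = 4.

tube 4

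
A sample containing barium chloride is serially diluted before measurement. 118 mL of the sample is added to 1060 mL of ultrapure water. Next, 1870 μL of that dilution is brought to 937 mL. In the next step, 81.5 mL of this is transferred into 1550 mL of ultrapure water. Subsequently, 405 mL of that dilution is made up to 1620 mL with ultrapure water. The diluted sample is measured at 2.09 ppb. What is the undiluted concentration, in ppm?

837 ppm

Overall dilution factor = 9.983 × 501.1 × 20.02 × 4 = 4.01 × 10⁵.
Original = 2.09 ppb × 4.01 × 10⁵ = 8.37 × 10⁵ ppb = 837 ppm.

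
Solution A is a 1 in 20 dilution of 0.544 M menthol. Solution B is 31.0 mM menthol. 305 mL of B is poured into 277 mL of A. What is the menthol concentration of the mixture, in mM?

29.2 mM

C_A = 0.544 M / 20 = 0.0272 M.
C_B = 31.0 mM = 0.0310 M.
C_mix = (C_A·V_A + C_B·V_B)/(V_A + V_B) = (0.0272×277 + 0.0310×305) / 582.0 = 0.0292 M = 29.2 mM.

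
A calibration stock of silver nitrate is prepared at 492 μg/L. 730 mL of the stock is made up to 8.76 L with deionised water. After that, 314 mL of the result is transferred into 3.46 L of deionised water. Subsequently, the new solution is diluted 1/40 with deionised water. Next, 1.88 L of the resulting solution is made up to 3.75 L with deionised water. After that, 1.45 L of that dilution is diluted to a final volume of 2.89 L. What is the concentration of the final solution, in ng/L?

21.5 ng/L

Overall dilution factor = 12 × 12.02 × 40 × 1.995 × 1.993 = 2.29 × 10⁴.
492 μg/L / 2.29 × 10⁴ = 0.0215 μg/L = 21.5 ng/L.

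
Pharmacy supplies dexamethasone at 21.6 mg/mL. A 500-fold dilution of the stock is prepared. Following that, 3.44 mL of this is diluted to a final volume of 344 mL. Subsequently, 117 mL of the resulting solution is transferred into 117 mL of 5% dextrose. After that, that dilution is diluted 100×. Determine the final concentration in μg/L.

Overall dilution factor = 500 × 100 × 2 × 100 = 1.00 × 10⁷.
21.6 mg/mL / 1.00 × 10⁷ = 2.16 × 10⁻⁶ mg/mL = 2.16 μg/L.

2.16 μg/L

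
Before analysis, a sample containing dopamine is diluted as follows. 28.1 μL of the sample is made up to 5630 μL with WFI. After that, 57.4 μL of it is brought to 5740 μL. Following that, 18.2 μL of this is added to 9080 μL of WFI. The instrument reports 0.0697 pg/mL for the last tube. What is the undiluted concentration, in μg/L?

Overall dilution factor = 200.4 × 100 × 499.9 = 1.00 × 10⁷.
Original = 0.0697 pg/mL × 1.00 × 10⁷ = 6.98 × 10⁵ pg/mL = 698 μg/L.

698 μg/L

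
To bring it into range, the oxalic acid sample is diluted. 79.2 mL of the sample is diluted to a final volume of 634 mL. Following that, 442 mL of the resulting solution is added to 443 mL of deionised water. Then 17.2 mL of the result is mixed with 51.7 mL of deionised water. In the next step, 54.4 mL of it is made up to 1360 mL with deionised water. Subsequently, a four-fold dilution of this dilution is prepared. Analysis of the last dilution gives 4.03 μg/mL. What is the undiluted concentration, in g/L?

25.9 g/L

Overall dilution factor = 8.005 × 2.002 × 4.006 × 25 × 4 = 6421.
Original = 4.03 μg/mL × 6421 = 2.59 × 10⁴ μg/mL = 25.9 g/L.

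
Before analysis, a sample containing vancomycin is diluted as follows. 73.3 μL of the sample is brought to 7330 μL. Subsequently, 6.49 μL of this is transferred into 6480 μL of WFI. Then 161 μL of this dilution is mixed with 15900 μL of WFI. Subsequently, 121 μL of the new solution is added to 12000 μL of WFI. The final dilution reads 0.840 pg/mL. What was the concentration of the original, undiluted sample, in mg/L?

Overall dilution factor = 100 × 999.5 × 99.76 × 100.2 = 9.99 × 10⁸.
Original = 0.840 pg/mL × 9.99 × 10⁸ = 8.39 × 10⁸ pg/mL = 839 mg/L.

839 mg/L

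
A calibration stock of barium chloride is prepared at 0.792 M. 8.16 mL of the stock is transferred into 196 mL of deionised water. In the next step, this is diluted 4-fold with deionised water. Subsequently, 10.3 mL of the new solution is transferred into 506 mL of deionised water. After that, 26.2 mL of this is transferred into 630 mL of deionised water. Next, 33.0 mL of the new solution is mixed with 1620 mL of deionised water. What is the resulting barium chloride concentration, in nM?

126 nM

Overall dilution factor = 25.02 × 4 × 50.13 × 25.05 × 50.09 = 6.29 × 10⁶.
0.792 M / 6.29 × 10⁶ = 1.26 × 10⁻⁷ M = 126 nM.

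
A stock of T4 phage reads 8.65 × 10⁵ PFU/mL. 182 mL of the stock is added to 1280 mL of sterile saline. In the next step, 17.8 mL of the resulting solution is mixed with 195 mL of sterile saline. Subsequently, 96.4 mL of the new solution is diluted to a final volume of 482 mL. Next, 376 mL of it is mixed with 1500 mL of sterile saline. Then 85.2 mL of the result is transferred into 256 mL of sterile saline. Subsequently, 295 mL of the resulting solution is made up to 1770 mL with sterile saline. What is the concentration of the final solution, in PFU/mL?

15.0 PFU/mL

Overall dilution factor = 8.033 × 11.96 × 5 × 4.989 × 4.005 × 6 = 5.76 × 10⁴.
8.65 × 10⁵ PFU/mL / 5.76 × 10⁴ = 15.0 PFU/mL.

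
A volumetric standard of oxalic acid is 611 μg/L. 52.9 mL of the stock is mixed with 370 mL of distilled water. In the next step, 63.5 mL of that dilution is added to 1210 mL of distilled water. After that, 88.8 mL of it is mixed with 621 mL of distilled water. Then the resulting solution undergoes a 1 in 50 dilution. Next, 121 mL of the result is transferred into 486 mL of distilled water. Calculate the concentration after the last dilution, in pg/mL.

1.90 pg/mL

Overall dilution factor = 7.994 × 20.06 × 7.993 × 50 × 5.017 = 3.21 × 10⁵.
611 μg/L / 3.21 × 10⁵ = 1.90 × 10⁻³ μg/L = 1.90 pg/mL.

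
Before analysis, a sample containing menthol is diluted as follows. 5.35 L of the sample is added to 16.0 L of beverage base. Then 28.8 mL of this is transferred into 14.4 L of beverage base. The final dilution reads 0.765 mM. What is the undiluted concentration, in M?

Overall dilution factor = 3.991 × 501 = 1999.
Original = 0.765 mM × 1999 = 1529 mM = 1.53 M.

1.53 M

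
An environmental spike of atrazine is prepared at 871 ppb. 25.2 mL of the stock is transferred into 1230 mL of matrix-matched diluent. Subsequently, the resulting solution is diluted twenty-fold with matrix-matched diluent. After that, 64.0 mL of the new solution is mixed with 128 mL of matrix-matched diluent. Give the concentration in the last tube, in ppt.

291 ppt

Overall dilution factor = 49.81 × 20 × 3 = 2989.
871 ppb / 2989 = 0.291 ppb = 291 ppt.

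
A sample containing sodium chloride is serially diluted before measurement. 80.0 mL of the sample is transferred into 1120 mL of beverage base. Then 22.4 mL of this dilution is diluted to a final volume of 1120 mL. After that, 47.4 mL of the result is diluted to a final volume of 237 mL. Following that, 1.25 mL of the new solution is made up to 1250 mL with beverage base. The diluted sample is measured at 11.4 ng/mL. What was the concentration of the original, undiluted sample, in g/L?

Overall dilution factor = 15 × 50 × 5 × 1000 = 3.75 × 10⁶.
Original = 11.4 ng/mL × 3.75 × 10⁶ = 4.28 × 10⁷ ng/mL = 42.8 g/L.

42.8 g/L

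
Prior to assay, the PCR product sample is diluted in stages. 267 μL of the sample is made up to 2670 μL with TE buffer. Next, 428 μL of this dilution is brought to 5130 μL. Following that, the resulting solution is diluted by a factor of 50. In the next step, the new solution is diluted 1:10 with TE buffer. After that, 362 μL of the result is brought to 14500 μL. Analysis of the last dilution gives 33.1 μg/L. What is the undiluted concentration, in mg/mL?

79.5 mg/mL

Overall dilution factor = 10 × 11.99 × 50 × 10 × 40.06 = 2.40 × 10⁶.
Original = 33.1 μg/L × 2.40 × 10⁶ = 7.95 × 10⁷ μg/L = 79.5 mg/mL.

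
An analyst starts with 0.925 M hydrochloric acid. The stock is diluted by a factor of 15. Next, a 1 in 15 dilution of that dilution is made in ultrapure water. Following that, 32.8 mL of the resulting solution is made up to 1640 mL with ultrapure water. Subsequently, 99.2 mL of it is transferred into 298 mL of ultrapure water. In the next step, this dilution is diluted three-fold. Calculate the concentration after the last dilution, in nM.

6840 nM

Overall dilution factor = 15 × 15 × 50 × 4.004 × 3 = 1.35 × 10⁵.
0.925 M / 1.35 × 10⁵ = 6.84 × 10⁻⁶ M = 6840 nM.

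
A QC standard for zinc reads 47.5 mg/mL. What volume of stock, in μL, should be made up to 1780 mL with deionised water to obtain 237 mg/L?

237 mg/L = 0.237 mg/mL.
V₁ = C₂V₂/C₁ = 0.237 × 1780 / 47.5 = 8.88 mL = 8880 μL.

8880 μL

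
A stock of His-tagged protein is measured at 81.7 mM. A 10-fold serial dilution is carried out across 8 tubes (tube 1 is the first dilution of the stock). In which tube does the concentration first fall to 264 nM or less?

tube 6

Tube n has concentration 81.7 mM / 10ⁿ.
Need 10ⁿ ≥ 81.7 mM / 264 nM = 3.09 × 10⁵, so n ≥ 5.49.
First such tube: n = 6.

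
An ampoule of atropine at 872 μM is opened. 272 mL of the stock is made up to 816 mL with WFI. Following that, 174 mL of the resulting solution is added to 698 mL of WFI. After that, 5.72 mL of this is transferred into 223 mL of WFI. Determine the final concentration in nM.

Overall dilution factor = 3 × 5.011 × 39.99 = 601.
872 μM / 601 = 1.45 μM = 1450 nM.

1450 nM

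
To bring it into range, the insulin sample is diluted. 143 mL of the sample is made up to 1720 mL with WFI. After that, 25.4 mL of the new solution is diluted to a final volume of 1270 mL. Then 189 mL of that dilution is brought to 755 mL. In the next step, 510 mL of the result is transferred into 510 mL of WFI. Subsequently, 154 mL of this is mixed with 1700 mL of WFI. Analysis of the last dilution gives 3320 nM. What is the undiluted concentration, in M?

Overall dilution factor = 12.03 × 50 × 3.995 × 2 × 12.04 = 5.78 × 10⁴.
Original = 3320 nM × 5.78 × 10⁴ = 1.92 × 10⁸ nM = 0.192 M.

0.192 M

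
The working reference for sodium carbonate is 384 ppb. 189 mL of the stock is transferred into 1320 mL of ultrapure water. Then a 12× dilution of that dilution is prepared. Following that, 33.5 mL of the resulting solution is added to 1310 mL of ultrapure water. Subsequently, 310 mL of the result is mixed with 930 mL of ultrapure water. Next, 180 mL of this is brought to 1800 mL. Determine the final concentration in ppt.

2.50 ppt

Overall dilution factor = 7.984 × 12 × 40.10 × 4 × 10 = 1.54 × 10⁵.
384 ppb / 1.54 × 10⁵ = 2.50 × 10⁻³ ppb = 2.50 ppt.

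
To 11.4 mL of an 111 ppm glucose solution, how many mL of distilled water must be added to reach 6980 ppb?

6980 ppb = 6.98 ppm.
V₂ = C₁V₁/C₂ = 111 × 11.4 / 6.98 = 181 mL.
Diluent to add = V₂ − V₁ = 181 − 11.4 = 170 mL.

170 mL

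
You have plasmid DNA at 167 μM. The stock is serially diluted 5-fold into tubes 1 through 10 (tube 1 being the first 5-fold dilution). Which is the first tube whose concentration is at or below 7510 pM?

Tube n has concentration 167 μM / 5ⁿ.
Need 5ⁿ ≥ 167 μM / 7510 pM = 2.22 × 10⁴, so n ≥ 6.22.
First such tube: n = 7.

tube 7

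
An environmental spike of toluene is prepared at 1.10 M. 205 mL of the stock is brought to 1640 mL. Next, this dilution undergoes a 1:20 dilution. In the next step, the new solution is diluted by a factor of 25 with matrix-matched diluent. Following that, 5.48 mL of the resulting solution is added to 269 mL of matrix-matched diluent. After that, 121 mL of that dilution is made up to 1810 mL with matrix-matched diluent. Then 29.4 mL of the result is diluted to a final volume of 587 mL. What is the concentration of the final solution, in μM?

Overall dilution factor = 8 × 20 × 25 × 50.09 × 14.96 × 19.97 = 5.98 × 10⁷.
1.10 M / 5.98 × 10⁷ = 1.84 × 10⁻⁸ M = 0.0184 μM.

0.0184 μM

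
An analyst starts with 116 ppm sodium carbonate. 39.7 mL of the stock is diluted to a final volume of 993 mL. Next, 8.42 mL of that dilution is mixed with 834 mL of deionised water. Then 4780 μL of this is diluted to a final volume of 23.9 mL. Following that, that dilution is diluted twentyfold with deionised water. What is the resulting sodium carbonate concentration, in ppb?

0.464 ppb

Overall dilution factor = 25.01 × 100.0 × 5 × 20 = 2.50 × 10⁵.
116 ppm / 2.50 × 10⁵ = 4.64 × 10⁻⁴ ppm = 0.464 ppb.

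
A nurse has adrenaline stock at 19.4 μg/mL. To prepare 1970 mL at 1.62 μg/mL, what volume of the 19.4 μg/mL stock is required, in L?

0.165 L

V₁ = C₂V₂/C₁ = 1.62 × 1970 / 19.4 = 165 mL = 0.165 L.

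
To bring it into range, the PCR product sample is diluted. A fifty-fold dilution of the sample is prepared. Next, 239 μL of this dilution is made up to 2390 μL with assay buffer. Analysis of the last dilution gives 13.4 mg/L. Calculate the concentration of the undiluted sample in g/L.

6.70 g/L

Overall dilution factor = 50 × 10 = 500.
Original = 13.4 mg/L × 500 = 6700 mg/L = 6.70 g/L.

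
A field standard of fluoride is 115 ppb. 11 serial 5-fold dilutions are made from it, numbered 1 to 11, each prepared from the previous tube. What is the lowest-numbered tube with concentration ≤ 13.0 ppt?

tube 6

Tube n has concentration 115 ppb / 5ⁿ.
Need 5ⁿ ≥ 115 ppb / 13.0 ppt = 8846, so n ≥ 5.65.
First such tube: n = 6.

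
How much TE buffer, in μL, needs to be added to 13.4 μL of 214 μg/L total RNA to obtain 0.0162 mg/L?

0.0162 mg/L = 16.2 μg/L.
V₂ = C₁V₁/C₂ = 214 × 13.4 / 16.2 = 177 μL.
Diluent to add = V₂ − V₁ = 177 − 13.4 = 164 μL.

164 μL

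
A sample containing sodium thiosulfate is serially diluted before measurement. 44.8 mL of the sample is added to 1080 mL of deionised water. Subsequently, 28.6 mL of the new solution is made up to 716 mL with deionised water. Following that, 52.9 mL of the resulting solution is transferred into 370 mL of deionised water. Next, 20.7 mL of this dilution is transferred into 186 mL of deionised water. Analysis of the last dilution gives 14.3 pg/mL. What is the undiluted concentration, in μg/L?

Overall dilution factor = 25.11 × 25.03 × 7.994 × 9.986 = 5.02 × 10⁴.
Original = 14.3 pg/mL × 5.02 × 10⁴ = 7.18 × 10⁵ pg/mL = 718 μg/L.

718 μg/L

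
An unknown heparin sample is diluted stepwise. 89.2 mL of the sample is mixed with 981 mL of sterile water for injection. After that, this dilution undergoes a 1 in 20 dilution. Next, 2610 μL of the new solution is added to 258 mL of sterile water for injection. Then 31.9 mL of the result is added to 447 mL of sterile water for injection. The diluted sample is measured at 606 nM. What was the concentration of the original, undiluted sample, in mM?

Overall dilution factor = 12.00 × 20 × 99.85 × 15.01 = 3.60 × 10⁵.
Original = 606 nM × 3.60 × 10⁵ = 2.18 × 10⁸ nM = 218 mM.

218 mM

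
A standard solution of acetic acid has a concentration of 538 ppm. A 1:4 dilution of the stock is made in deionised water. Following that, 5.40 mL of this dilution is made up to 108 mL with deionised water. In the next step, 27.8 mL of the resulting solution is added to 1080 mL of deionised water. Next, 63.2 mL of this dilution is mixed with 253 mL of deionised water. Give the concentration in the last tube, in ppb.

33.7 ppb

Overall dilution factor = 4 × 20 × 39.85 × 5.003 = 1.59 × 10⁴.
538 ppm / 1.59 × 10⁴ = 0.0337 ppm = 33.7 ppb.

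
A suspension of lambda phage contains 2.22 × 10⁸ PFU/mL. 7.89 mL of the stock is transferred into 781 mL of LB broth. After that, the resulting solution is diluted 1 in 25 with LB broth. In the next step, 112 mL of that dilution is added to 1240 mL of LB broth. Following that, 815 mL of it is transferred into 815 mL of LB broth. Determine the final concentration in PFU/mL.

Overall dilution factor = 99.99 × 25 × 12.07 × 2 = 6.03 × 10⁴.
2.22 × 10⁸ PFU/mL / 6.03 × 10⁴ = 3680 PFU/mL.

3680 PFU/mL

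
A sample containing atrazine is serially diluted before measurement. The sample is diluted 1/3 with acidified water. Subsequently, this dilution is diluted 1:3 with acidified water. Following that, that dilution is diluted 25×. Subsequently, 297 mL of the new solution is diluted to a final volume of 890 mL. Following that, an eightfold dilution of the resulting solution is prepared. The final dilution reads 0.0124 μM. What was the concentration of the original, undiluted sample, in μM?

Overall dilution factor = 3 × 3 × 25 × 2.997 × 8 = 5394.
Original = 0.0124 μM × 5394 = 66.9 μM.

66.9 μM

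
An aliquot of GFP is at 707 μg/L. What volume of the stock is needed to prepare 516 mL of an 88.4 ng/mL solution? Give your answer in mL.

88.4 ng/mL = 88.4 μg/L.
V₁ = C₂V₂/C₁ = 88.4 × 516 / 707 = 64.5 mL.

64.5 mL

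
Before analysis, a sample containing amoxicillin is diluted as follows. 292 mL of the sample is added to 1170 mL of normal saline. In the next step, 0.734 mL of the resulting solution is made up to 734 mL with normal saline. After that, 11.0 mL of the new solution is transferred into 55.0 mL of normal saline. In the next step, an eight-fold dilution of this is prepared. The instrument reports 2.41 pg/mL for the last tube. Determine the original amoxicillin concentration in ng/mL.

Overall dilution factor = 5.007 × 1000 × 6 × 8 = 2.40 × 10⁵.
Original = 2.41 pg/mL × 2.40 × 10⁵ = 5.79 × 10⁵ pg/mL = 579 ng/mL.

579 ng/mL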